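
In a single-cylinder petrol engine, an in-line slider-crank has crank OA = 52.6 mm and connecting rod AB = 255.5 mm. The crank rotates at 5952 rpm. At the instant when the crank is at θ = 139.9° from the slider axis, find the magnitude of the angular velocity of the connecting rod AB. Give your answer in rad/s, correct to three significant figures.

99.0

ω = 623.3 rad/s (converted from 5952 rpm).
The rod makes angle φ with the slider axis where L sinφ = r sinθ; differentiating, L cosφ·φ̇ = r ω cosθ.
L cosφ = √(L² − r² sin²θ) = 0.25324 m.
|ω_rod| = r ω |cosθ| / √(L² − r² sin²θ) = 0.0526·623.3·0.76492/0.25324 = 99.027 rad/s.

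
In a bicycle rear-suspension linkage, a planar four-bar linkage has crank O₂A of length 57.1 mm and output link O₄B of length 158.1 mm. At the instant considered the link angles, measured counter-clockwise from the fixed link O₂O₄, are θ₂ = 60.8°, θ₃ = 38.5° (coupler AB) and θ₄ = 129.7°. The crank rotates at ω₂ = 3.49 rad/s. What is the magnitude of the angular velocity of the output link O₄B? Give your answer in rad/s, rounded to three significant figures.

0.478

ω₂ = 3.49 rad/s
Differentiating the loop-closure r₂e^{iθ₂}+r₃e^{iθ₃}=r₁+r₄e^{iθ₄} gives r₂ω₂e^{iθ₂}+r₃ω₃e^{iθ₃}=r₄ω₄e^{iθ₄}.
Eliminating the other unknown: ω₄ = r₂ω₂ sin(θ₂−θ₃) / [r₄ sin(θ₄−θ₃)].
Numerator sine = +0.37946; denominator sine = +0.99978.
Result = 0.0571·3.49·(+0.37946) / (0.1581·(+0.99978)) = +0.47839 rad/s; magnitude 0.47839 rad/s.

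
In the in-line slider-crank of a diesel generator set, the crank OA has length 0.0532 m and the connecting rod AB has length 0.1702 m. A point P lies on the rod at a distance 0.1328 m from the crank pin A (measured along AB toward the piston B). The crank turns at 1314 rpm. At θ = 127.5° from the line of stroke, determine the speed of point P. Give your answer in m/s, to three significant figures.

5.01

ω = 137.6 rad/s.  Crank-pin speed |V_A| = rω = 7.3204 m/s, perpendicular to OA.
Rod angle: sinφ = −(r/L) sinθ ⇒ φ = -14.358°; ω_rod = −rω cosθ/√(L²−r²sin²θ) = +27.027 rad/s.
V_P = V_A + ω_rod × AP, with AP = 0.1328 m along the rod.
Components: V_Px = −rω sinθ − a·ω_rod·sinφ = -4.9176 m/s;  V_Py = rω cosθ + a·ω_rod·cosφ = -0.97925 m/s.
|V_P| = √(V_Px² + V_Py²) = 5.0142 m/s.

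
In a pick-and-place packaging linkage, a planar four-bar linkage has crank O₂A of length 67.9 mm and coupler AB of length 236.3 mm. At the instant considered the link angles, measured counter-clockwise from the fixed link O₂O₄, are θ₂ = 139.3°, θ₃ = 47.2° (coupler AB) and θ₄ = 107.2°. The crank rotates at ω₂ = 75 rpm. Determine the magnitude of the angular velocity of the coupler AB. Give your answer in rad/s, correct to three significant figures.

ω₂ = 7.854 rad/s (from 75 rpm).
Differentiating the loop-closure r₂e^{iθ₂}+r₃e^{iθ₃}=r₁+r₄e^{iθ₄} gives r₂ω₂e^{iθ₂}+r₃ω₃e^{iθ₃}=r₄ω₄e^{iθ₄}.
Eliminating the other unknown: ω₃ = r₂ω₂ sin(θ₄−θ₂) / [r₃ sin(θ₃−θ₄)].
Numerator sine = -0.53140; denominator sine = -0.86603.
Result = 0.0679·7.854·(-0.53140) / (0.2363·(-0.86603)) = +1.3848 rad/s; magnitude 1.3848 rad/s.

1.38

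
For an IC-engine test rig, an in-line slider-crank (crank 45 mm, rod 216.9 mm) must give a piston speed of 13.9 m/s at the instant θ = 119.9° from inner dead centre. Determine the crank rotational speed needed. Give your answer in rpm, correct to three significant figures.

3800

For an in-line slider-crank, |v_piston| = rω|sinθ|·[1 + r cosθ/√(L² − r² sin²θ)].
With r = 0.045 m, L = 0.2169 m, θ = 119.9°: the bracketed kinematic factor |dx/dθ| = 0.034909 m.
ω = v/|dx/dθ| = 13.9/0.034909 = 398.18 rad/s.
N = 60ω/(2π) = 3802.3 rpm.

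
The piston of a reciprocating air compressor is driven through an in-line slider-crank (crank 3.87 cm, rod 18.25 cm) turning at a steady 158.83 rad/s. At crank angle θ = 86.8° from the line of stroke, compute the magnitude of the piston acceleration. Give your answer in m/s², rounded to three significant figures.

ω = 158.8 rad/s
x(θ) = r cosθ + √(L² − r² sin²θ); with ω constant, a = ω²·d²x/dθ².
d²x/dθ² = −r cosθ − r²(cos2θ)/√u − r⁴ sin²2θ/(4u^{3/2}),  u = L² − r² sin²θ = 0.0318132 m².
Substituting r = 0.0387 m, L = 0.1825 m, θ = 86.8°: d²x/dθ² = +0.006183 m.
a = ω²·d²x/dθ² = (158.8)²·(+0.006183) = +155.98 m/s²;  |a| = 155.98 m/s².

156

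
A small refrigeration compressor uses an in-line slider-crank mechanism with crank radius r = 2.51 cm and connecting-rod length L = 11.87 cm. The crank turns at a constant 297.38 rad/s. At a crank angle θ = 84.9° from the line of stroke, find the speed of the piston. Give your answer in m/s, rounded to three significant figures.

7.58

ω = 297.4 rad/s
For an in-line slider-crank, x = r cosθ + √(L² − r² sin²θ), so v = −rω sinθ·[1 + r cosθ/√(L² − r² sin²θ)].
With r = 0.0251 m, L = 0.1187 m, θ = 84.9°: √(L² − r² sin²θ) = 0.11604 m.
v = −0.0251·297.4·0.99604·[1 + 0.0251·0.08889/0.11604] = -7.5776 m/s.
|v| = 7.5776 m/s.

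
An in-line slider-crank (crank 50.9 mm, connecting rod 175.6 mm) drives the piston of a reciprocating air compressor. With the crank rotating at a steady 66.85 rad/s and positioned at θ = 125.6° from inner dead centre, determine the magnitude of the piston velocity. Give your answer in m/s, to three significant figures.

ω = 66.85 rad/s
For an in-line slider-crank, x = r cosθ + √(L² − r² sin²θ), so v = −rω sinθ·[1 + r cosθ/√(L² − r² sin²θ)].
With r = 0.0509 m, L = 0.1756 m, θ = 125.6°: √(L² − r² sin²θ) = 0.17065 m.
v = −0.0509·66.85·0.81310·[1 + 0.0509·-0.58212/0.17065] = -2.2863 m/s.
|v| = 2.2863 m/s.

2.29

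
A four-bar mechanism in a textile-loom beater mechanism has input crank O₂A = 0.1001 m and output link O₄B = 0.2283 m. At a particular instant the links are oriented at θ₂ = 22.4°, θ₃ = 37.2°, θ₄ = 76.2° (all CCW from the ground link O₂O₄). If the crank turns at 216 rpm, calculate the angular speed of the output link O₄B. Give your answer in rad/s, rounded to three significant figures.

ω₂ = 22.62 rad/s (from 216 rpm).
Differentiating the loop-closure r₂e^{iθ₂}+r₃e^{iθ₃}=r₁+r₄e^{iθ₄} gives r₂ω₂e^{iθ₂}+r₃ω₃e^{iθ₃}=r₄ω₄e^{iθ₄}.
Eliminating the other unknown: ω₄ = r₂ω₂ sin(θ₂−θ₃) / [r₄ sin(θ₄−θ₃)].
Numerator sine = -0.25545; denominator sine = +0.62932.
Result = 0.1001·22.62·(-0.25545) / (0.2283·(+0.62932)) = -4.0257 rad/s; magnitude 4.0257 rad/s.

4.03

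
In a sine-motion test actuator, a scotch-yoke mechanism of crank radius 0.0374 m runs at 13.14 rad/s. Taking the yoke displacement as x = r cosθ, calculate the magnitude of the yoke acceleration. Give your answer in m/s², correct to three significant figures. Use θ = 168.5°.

6.33

ω = 13.14 rad/s
x = r cosθ ⇒ ẍ = −rω² cosθ (ω constant).
|a| = rω²|cosθ| = 0.0374·(13.14)²·|cos 168.5°| = 6.3278 m/s².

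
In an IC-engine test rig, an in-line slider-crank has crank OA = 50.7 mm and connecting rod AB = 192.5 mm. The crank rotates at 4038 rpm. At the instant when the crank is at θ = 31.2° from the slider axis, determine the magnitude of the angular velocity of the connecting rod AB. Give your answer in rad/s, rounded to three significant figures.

96.2

ω = 422.9 rad/s (converted from 4038 rpm).
The rod makes angle φ with the slider axis where L sinφ = r sinθ; differentiating, L cosφ·φ̇ = r ω cosθ.
L cosφ = √(L² − r² sin²θ) = 0.1907 m.
|ω_rod| = r ω |cosθ| / √(L² − r² sin²θ) = 0.0507·422.9·0.85536/0.1907 = 96.162 rad/s.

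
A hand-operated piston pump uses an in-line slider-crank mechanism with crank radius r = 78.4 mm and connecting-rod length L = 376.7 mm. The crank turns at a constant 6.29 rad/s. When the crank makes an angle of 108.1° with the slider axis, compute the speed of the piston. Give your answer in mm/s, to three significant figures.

ω = 6.29 rad/s
For an in-line slider-crank, x = r cosθ + √(L² − r² sin²θ), so v = −rω sinθ·[1 + r cosθ/√(L² − r² sin²θ)].
With r = 0.0784 m, L = 0.3767 m, θ = 108.1°: √(L² − r² sin²θ) = 0.36926 m.
v = −0.0784·6.29·0.95052·[1 + 0.0784·-0.31068/0.36926] = -0.43781 m/s.
|v| = 0.43781 m/s = 437.81 mm/s.

438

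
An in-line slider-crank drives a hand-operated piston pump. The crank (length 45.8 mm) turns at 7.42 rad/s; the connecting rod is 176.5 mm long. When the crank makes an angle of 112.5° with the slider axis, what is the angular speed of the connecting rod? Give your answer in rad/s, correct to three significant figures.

0.759

ω = 7.42 rad/s
The rod makes angle φ with the slider axis where L sinφ = r sinθ; differentiating, L cosφ·φ̇ = r ω cosθ.
L cosφ = √(L² − r² sin²θ) = 0.17135 m.
|ω_rod| = r ω |cosθ| / √(L² − r² sin²θ) = 0.0458·7.42·0.38268/0.17135 = 0.75896 rad/s.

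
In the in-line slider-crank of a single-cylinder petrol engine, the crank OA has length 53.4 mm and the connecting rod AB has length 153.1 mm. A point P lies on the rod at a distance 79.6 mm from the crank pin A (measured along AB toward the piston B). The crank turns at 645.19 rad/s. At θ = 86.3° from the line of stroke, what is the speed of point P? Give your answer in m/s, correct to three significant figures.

34.8

ω = 645.2 rad/s.  Crank-pin speed |V_A| = rω = 34.453 m/s, perpendicular to OA.
Rod angle: sinφ = −(r/L) sinθ ⇒ φ = -20.369°; ω_rod = −rω cosθ/√(L²−r²sin²θ) = -15.491 rad/s.
V_P = V_A + ω_rod × AP, with AP = 0.0796 m along the rod.
Components: V_Px = −rω sinθ − a·ω_rod·sinφ = -34.811 m/s;  V_Py = rω cosθ + a·ω_rod·cosφ = +1.0674 m/s.
|V_P| = √(V_Px² + V_Py²) = 34.827 m/s.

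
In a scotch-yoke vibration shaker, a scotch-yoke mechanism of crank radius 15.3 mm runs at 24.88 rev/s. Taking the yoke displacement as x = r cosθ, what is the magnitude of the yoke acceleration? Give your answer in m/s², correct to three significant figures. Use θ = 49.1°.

245

ω = 156.3 rad/s (from 24.88 rev/s).
x = r cosθ ⇒ ẍ = −rω² cosθ (ω constant).
|a| = rω²|cosθ| = 0.0153·(156.3)²·|cos 49.1°| = 244.81 m/s².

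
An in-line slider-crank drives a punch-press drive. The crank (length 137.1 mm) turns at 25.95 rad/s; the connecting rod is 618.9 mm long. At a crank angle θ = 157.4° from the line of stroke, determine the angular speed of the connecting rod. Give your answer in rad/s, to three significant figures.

5.33

ω = 25.95 rad/s
The rod makes angle φ with the slider axis where L sinφ = r sinθ; differentiating, L cosφ·φ̇ = r ω cosθ.
L cosφ = √(L² − r² sin²θ) = 0.61665 m.
|ω_rod| = r ω |cosθ| / √(L² − r² sin²θ) = 0.1371·25.95·0.92321/0.61665 = 5.3264 rad/s.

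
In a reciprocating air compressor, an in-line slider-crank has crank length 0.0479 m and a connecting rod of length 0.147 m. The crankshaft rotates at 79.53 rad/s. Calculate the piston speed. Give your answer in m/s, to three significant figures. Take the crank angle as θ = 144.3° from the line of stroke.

1.62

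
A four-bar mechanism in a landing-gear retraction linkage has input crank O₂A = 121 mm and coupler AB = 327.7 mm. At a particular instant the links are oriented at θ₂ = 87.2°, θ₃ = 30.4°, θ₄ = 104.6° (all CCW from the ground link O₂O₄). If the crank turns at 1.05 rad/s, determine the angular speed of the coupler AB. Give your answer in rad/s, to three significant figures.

0.120

ω₂ = 1.05 rad/s
Differentiating the loop-closure r₂e^{iθ₂}+r₃e^{iθ₃}=r₁+r₄e^{iθ₄} gives r₂ω₂e^{iθ₂}+r₃ω₃e^{iθ₃}=r₄ω₄e^{iθ₄}.
Eliminating the other unknown: ω₃ = r₂ω₂ sin(θ₄−θ₂) / [r₃ sin(θ₃−θ₄)].
Numerator sine = +0.29904; denominator sine = -0.96222.
Result = 0.121·1.05·(+0.29904) / (0.3277·(-0.96222)) = -0.12049 rad/s; magnitude 0.12049 rad/s.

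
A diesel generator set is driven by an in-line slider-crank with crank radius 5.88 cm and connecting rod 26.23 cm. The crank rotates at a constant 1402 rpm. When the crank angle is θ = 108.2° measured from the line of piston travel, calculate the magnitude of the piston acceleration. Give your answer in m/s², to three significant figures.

629

ω = 2π·1402/60 = 146.8 rad/s
x(θ) = r cosθ + √(L² − r² sin²θ); with ω constant, a = ω²·d²x/dθ².
d²x/dθ² = −r cosθ − r²(cos2θ)/√u − r⁴ sin²2θ/(4u^{3/2}),  u = L² − r² sin²θ = 0.0656811 m².
Substituting r = 0.0588 m, L = 0.2623 m, θ = 108.2°: d²x/dθ² = +0.029161 m.
a = ω²·d²x/dθ² = (146.8)²·(+0.029161) = +628.58 m/s²;  |a| = 628.58 m/s².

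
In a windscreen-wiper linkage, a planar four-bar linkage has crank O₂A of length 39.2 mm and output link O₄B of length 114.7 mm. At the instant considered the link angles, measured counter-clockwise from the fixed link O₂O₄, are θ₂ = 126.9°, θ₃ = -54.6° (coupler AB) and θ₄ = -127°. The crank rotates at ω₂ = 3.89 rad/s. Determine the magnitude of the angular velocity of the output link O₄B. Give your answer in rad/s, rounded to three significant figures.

0.0365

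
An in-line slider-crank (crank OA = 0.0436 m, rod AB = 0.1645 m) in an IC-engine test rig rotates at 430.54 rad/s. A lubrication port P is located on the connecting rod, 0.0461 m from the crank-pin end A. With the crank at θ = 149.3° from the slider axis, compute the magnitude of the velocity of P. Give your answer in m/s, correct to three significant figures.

ω = 430.5 rad/s.  Crank-pin speed |V_A| = rω = 18.772 m/s, perpendicular to OA.
Rod angle: sinφ = −(r/L) sinθ ⇒ φ = -7.777°; ω_rod = −rω cosθ/√(L²−r²sin²θ) = +99.031 rad/s.
V_P = V_A + ω_rod × AP, with AP = 0.0461 m along the rod.
Components: V_Px = −rω sinθ − a·ω_rod·sinφ = -8.9659 m/s;  V_Py = rω cosθ + a·ω_rod·cosφ = -11.617 m/s.
|V_P| = √(V_Px² + V_Py²) = 14.675 m/s.

14.7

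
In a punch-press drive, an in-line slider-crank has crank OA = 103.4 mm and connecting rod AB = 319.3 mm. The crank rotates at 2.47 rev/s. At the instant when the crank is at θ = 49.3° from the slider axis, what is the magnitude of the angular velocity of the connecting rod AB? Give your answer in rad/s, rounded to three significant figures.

3.38

ω = 15.52 rad/s (converted from 2.47 rev/s).
The rod makes angle φ with the slider axis where L sinφ = r sinθ; differentiating, L cosφ·φ̇ = r ω cosθ.
L cosφ = √(L² − r² sin²θ) = 0.30953 m.
|ω_rod| = r ω |cosθ| / √(L² − r² sin²θ) = 0.1034·15.52·0.65210/0.30953 = 3.3807 rad/s.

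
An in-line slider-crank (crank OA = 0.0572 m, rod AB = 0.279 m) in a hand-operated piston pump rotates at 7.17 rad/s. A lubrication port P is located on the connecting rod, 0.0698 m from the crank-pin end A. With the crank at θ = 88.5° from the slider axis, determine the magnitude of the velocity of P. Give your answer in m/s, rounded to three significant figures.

ω = 7.17 rad/s.  Crank-pin speed |V_A| = rω = 0.41012 m/s, perpendicular to OA.
Rod angle: sinφ = −(r/L) sinθ ⇒ φ = -11.826°; ω_rod = −rω cosθ/√(L²−r²sin²θ) = -0.039314 rad/s.
V_P = V_A + ω_rod × AP, with AP = 0.0698 m along the rod.
Components: V_Px = −rω sinθ − a·ω_rod·sinφ = -0.41055 m/s;  V_Py = rω cosθ + a·ω_rod·cosφ = +0.0080499 m/s.
|V_P| = √(V_Px² + V_Py²) = 0.41062 m/s.

0.411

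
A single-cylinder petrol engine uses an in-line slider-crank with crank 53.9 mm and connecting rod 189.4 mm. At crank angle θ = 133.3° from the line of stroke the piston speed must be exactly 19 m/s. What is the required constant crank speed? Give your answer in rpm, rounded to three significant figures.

For an in-line slider-crank, |v_piston| = rω|sinθ|·[1 + r cosθ/√(L² − r² sin²θ)].
With r = 0.0539 m, L = 0.1894 m, θ = 133.3°: the bracketed kinematic factor |dx/dθ| = 0.031401 m.
ω = v/|dx/dθ| = 19/0.031401 = 605.07 rad/s.
N = 60ω/(2π) = 5778 rpm.

5780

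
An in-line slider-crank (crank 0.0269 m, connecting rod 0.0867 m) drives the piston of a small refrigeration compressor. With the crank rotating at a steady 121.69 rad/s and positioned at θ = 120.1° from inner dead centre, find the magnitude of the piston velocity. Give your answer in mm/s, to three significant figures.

ω = 121.7 rad/s
For an in-line slider-crank, x = r cosθ + √(L² − r² sin²θ), so v = −rω sinθ·[1 + r cosθ/√(L² − r² sin²θ)].
With r = 0.0269 m, L = 0.0867 m, θ = 120.1°: √(L² − r² sin²θ) = 0.083518 m.
v = −0.0269·121.7·0.86515·[1 + 0.0269·-0.50151/0.083518] = -2.3746 m/s.
|v| = 2.3746 m/s = 2374.6 mm/s.

2370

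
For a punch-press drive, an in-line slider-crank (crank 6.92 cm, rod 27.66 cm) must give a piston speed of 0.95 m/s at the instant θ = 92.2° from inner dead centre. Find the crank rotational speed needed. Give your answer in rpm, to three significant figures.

For an in-line slider-crank, |v_piston| = rω|sinθ|·[1 + r cosθ/√(L² − r² sin²θ)].
With r = 0.0692 m, L = 0.2766 m, θ = 92.2°: the bracketed kinematic factor |dx/dθ| = 0.068463 m.
ω = v/|dx/dθ| = 0.95/0.068463 = 13.876 rad/s.
N = 60ω/(2π) = 132.51 rpm.

133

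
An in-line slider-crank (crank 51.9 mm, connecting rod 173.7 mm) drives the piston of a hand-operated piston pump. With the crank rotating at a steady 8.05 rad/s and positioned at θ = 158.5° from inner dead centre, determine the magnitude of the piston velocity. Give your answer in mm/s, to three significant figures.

110

ω = 8.05 rad/s
For an in-line slider-crank, x = r cosθ + √(L² − r² sin²θ), so v = −rω sinθ·[1 + r cosθ/√(L² − r² sin²θ)].
With r = 0.0519 m, L = 0.1737 m, θ = 158.5°: √(L² − r² sin²θ) = 0.17266 m.
v = −0.0519·8.05·0.36650·[1 + 0.0519·-0.93042/0.17266] = -0.1103 m/s.
|v| = 0.1103 m/s = 110.3 mm/s.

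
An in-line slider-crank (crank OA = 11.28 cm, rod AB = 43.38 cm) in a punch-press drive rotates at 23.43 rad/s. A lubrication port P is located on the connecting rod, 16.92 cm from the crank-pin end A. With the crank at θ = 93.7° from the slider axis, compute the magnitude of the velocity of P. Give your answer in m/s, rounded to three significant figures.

2.62

ω = 23.43 rad/s.  Crank-pin speed |V_A| = rω = 2.6429 m/s, perpendicular to OA.
Rod angle: sinφ = −(r/L) sinθ ⇒ φ = -15.040°; ω_rod = −rω cosθ/√(L²−r²sin²θ) = +0.4071 rad/s.
V_P = V_A + ω_rod × AP, with AP = 0.1692 m along the rod.
Components: V_Px = −rω sinθ − a·ω_rod·sinφ = -2.6195 m/s;  V_Py = rω cosθ + a·ω_rod·cosφ = -0.10403 m/s.
|V_P| = √(V_Px² + V_Py²) = 2.6216 m/s.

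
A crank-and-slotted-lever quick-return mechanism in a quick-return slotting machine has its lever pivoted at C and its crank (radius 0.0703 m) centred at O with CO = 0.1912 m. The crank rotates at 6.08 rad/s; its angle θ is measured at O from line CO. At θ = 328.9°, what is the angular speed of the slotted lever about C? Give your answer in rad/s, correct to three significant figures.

1.55

ω = 6.08 rad/s
Crank pin A relative to C: A = (d + r cosθ, r sinθ); lever angle φ = atan2(r sinθ, d + r cosθ).
Differentiating tanφ: φ̇ = rω(d cosθ + r)/(d² + r² + 2dr cosθ).
d² + r² + 2dr cosθ = |CA|² = 0.0645183 m²;  d cosθ + r = +0.23402 m.
|ω_lever| = |0.0703·6.08·+0.23402| / 0.0645183 = 1.5503 rad/s.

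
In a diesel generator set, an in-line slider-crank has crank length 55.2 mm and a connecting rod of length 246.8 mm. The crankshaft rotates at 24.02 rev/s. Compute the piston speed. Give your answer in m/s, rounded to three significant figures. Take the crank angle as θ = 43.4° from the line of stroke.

6.67

ω = 2π·24 = 150.9 rad/s
For an in-line slider-crank, x = r cosθ + √(L² − r² sin²θ), so v = −rω sinθ·[1 + r cosθ/√(L² − r² sin²θ)].
With r = 0.0552 m, L = 0.2468 m, θ = 43.4°: √(L² − r² sin²θ) = 0.24387 m.
v = −0.0552·150.9·0.68709·[1 + 0.0552·0.72657/0.24387] = -6.6654 m/s.
|v| = 6.6654 m/s.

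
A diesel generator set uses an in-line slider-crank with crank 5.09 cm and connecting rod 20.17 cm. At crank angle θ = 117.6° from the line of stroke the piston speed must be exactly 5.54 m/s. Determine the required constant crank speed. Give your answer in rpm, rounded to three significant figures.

For an in-line slider-crank, |v_piston| = rω|sinθ|·[1 + r cosθ/√(L² − r² sin²θ)].
With r = 0.0509 m, L = 0.2017 m, θ = 117.6°: the bracketed kinematic factor |dx/dθ| = 0.039697 m.
ω = v/|dx/dθ| = 5.54/0.039697 = 139.56 rad/s.
N = 60ω/(2π) = 1332.7 rpm.

1330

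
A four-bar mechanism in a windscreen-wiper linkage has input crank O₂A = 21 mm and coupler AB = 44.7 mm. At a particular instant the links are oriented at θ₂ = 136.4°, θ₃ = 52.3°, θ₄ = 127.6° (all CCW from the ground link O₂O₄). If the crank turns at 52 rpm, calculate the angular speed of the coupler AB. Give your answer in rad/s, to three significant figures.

ω₂ = 5.445 rad/s (from 52 rpm).
Differentiating the loop-closure r₂e^{iθ₂}+r₃e^{iθ₃}=r₁+r₄e^{iθ₄} gives r₂ω₂e^{iθ₂}+r₃ω₃e^{iθ₃}=r₄ω₄e^{iθ₄}.
Eliminating the other unknown: ω₃ = r₂ω₂ sin(θ₄−θ₂) / [r₃ sin(θ₃−θ₄)].
Numerator sine = -0.15299; denominator sine = -0.96727.
Result = 0.021·5.445·(-0.15299) / (0.0447·(-0.96727)) = +0.40462 rad/s; magnitude 0.40462 rad/s.

0.405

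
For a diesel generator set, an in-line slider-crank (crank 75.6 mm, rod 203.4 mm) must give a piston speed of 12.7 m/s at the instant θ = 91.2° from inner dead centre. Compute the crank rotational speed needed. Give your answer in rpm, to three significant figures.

For an in-line slider-crank, |v_piston| = rω|sinθ|·[1 + r cosθ/√(L² − r² sin²θ)].
With r = 0.0756 m, L = 0.2034 m, θ = 91.2°: the bracketed kinematic factor |dx/dθ| = 0.07495 m.
ω = v/|dx/dθ| = 12.7/0.07495 = 169.45 rad/s.
N = 60ω/(2π) = 1618.1 rpm.

1620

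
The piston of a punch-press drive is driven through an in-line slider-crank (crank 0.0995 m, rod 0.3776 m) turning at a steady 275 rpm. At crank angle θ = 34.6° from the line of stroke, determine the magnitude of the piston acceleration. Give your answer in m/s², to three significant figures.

76.1

ω = 2π·275/60 = 28.8 rad/s
x(θ) = r cosθ + √(L² − r² sin²θ); with ω constant, a = ω²·d²x/dθ².
d²x/dθ² = −r cosθ − r²(cos2θ)/√u − r⁴ sin²2θ/(4u^{3/2}),  u = L² − r² sin²θ = 0.139389 m².
Substituting r = 0.0995 m, L = 0.3776 m, θ = 34.6°: d²x/dθ² = -0.09173 m.
a = ω²·d²x/dθ² = (28.8)²·(-0.09173) = -76.074 m/s²;  |a| = 76.074 m/s².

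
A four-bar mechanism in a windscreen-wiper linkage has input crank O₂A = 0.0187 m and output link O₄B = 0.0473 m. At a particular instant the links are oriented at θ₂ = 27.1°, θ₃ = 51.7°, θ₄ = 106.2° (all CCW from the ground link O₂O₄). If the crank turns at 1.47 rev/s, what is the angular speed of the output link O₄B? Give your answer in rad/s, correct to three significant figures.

1.87

ω₂ = 9.236 rad/s (from 1.47 rev/s).
Differentiating the loop-closure r₂e^{iθ₂}+r₃e^{iθ₃}=r₁+r₄e^{iθ₄} gives r₂ω₂e^{iθ₂}+r₃ω₃e^{iθ₃}=r₄ω₄e^{iθ₄}.
Eliminating the other unknown: ω₄ = r₂ω₂ sin(θ₂−θ₃) / [r₄ sin(θ₄−θ₃)].
Numerator sine = -0.41628; denominator sine = +0.81412.
Result = 0.0187·9.236·(-0.41628) / (0.0473·(+0.81412)) = -1.8671 rad/s; magnitude 1.8671 rad/s.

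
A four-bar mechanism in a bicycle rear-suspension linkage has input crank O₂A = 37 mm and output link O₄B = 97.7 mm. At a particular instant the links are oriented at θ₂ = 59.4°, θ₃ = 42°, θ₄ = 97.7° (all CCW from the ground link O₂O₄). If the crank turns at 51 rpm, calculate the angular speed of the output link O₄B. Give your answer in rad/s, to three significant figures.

0.732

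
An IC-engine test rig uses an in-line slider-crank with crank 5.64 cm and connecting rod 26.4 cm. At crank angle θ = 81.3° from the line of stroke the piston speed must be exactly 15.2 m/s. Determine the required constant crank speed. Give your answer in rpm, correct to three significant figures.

2520

For an in-line slider-crank, |v_piston| = rω|sinθ|·[1 + r cosθ/√(L² − r² sin²θ)].
With r = 0.0564 m, L = 0.264 m, θ = 81.3°: the bracketed kinematic factor |dx/dθ| = 0.057594 m.
ω = v/|dx/dθ| = 15.2/0.057594 = 263.92 rad/s.
N = 60ω/(2π) = 2520.2 rpm.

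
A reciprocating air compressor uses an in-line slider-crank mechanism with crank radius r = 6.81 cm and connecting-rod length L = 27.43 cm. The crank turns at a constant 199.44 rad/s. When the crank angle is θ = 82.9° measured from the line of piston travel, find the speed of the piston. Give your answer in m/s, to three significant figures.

ω = 199.4 rad/s
For an in-line slider-crank, x = r cosθ + √(L² − r² sin²θ), so v = −rω sinθ·[1 + r cosθ/√(L² − r² sin²θ)].
With r = 0.0681 m, L = 0.2743 m, θ = 82.9°: √(L² − r² sin²θ) = 0.26585 m.
v = −0.0681·199.4·0.99233·[1 + 0.0681·0.12360/0.26585] = -13.904 m/s.
|v| = 13.904 m/s.

13.9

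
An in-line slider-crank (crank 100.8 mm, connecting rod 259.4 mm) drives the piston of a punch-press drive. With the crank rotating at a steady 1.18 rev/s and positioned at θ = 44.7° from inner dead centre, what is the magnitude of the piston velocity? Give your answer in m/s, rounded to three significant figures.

ω = 2π·1.18 = 7.414 rad/s
For an in-line slider-crank, x = r cosθ + √(L² − r² sin²θ), so v = −rω sinθ·[1 + r cosθ/√(L² − r² sin²θ)].
With r = 0.1008 m, L = 0.2594 m, θ = 44.7°: √(L² − r² sin²θ) = 0.24952 m.
v = −0.1008·7.414·0.70339·[1 + 0.1008·0.71080/0.24952] = -0.67663 m/s.
|v| = 0.67663 m/s.

0.677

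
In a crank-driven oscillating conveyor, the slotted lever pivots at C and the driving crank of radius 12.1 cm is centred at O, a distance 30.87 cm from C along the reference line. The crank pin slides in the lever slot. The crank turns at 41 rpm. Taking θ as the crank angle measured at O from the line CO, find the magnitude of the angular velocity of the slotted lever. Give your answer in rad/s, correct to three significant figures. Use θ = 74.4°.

0.815

ω = 4.294 rad/s (from 41 rpm).
Crank pin A relative to C: A = (d + r cosθ, r sinθ); lever angle φ = atan2(r sinθ, d + r cosθ).
Differentiating tanφ: φ̇ = rω(d cosθ + r)/(d² + r² + 2dr cosθ).
d² + r² + 2dr cosθ = |CA|² = 0.130026 m²;  d cosθ + r = +0.20402 m.
|ω_lever| = |0.121·4.294·+0.20402| / 0.130026 = 0.81513 rad/s.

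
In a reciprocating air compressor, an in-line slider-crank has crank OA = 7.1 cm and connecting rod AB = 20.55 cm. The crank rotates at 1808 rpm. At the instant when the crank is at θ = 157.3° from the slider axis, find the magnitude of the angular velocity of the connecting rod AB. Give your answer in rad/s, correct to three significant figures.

60.9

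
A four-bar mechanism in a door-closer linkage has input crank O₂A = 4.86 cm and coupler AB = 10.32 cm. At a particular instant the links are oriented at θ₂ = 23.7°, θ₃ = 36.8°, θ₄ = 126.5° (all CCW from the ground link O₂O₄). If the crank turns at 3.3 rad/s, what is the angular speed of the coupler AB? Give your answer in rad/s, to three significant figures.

1.52

ω₂ = 3.3 rad/s
Differentiating the loop-closure r₂e^{iθ₂}+r₃e^{iθ₃}=r₁+r₄e^{iθ₄} gives r₂ω₂e^{iθ₂}+r₃ω₃e^{iθ₃}=r₄ω₄e^{iθ₄}.
Eliminating the other unknown: ω₃ = r₂ω₂ sin(θ₄−θ₂) / [r₃ sin(θ₃−θ₄)].
Numerator sine = +0.97515; denominator sine = -0.99999.
Result = 0.0486·3.3·(+0.97515) / (0.1032·(-0.99999)) = -1.5155 rad/s; magnitude 1.5155 rad/s.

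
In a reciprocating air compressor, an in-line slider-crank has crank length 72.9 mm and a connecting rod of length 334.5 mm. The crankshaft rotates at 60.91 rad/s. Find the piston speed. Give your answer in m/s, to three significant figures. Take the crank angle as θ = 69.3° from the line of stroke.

4.48

ω = 60.91 rad/s
For an in-line slider-crank, x = r cosθ + √(L² − r² sin²θ), so v = −rω sinθ·[1 + r cosθ/√(L² − r² sin²θ)].
With r = 0.0729 m, L = 0.3345 m, θ = 69.3°: √(L² − r² sin²θ) = 0.32747 m.
v = −0.0729·60.91·0.93544·[1 + 0.0729·0.35347/0.32747] = -4.4805 m/s.
|v| = 4.4805 m/s.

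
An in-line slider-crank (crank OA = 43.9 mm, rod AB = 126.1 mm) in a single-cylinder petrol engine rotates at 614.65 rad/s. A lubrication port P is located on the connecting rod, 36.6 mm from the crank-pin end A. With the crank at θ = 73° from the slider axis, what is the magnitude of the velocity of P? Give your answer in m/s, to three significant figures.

27.2

ω = 614.6 rad/s.  Crank-pin speed |V_A| = rω = 26.983 m/s, perpendicular to OA.
Rod angle: sinφ = −(r/L) sinθ ⇒ φ = -19.446°; ω_rod = −rω cosθ/√(L²−r²sin²θ) = -66.347 rad/s.
V_P = V_A + ω_rod × AP, with AP = 0.0366 m along the rod.
Components: V_Px = −rω sinθ − a·ω_rod·sinφ = -26.613 m/s;  V_Py = rω cosθ + a·ω_rod·cosφ = +5.5993 m/s.
|V_P| = √(V_Px² + V_Py²) = 27.195 m/s.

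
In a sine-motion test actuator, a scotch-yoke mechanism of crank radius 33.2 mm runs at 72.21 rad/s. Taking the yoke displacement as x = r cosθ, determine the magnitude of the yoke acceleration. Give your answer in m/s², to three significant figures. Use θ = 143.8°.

140

ω = 72.21 rad/s
x = r cosθ ⇒ ẍ = −rω² cosθ (ω constant).
|a| = rω²|cosθ| = 0.0332·(72.21)²·|cos 143.8°| = 139.7 m/s².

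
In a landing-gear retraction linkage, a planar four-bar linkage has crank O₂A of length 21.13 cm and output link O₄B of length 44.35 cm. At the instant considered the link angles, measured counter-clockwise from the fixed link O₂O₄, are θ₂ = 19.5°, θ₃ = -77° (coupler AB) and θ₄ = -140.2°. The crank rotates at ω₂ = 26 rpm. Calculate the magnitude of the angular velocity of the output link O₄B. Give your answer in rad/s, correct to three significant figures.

ω₂ = 2.723 rad/s (from 26 rpm).
Differentiating the loop-closure r₂e^{iθ₂}+r₃e^{iθ₃}=r₁+r₄e^{iθ₄} gives r₂ω₂e^{iθ₂}+r₃ω₃e^{iθ₃}=r₄ω₄e^{iθ₄}.
Eliminating the other unknown: ω₄ = r₂ω₂ sin(θ₂−θ₃) / [r₄ sin(θ₄−θ₃)].
Numerator sine = +0.99357; denominator sine = -0.89259.
Result = 0.2113·2.723·(+0.99357) / (0.4435·(-0.89259)) = -1.444 rad/s; magnitude 1.444 rad/s.

1.44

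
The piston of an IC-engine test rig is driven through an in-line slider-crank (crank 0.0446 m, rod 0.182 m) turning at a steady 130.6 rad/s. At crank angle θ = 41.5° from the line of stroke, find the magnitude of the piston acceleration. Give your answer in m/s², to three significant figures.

ω = 130.6 rad/s
x(θ) = r cosθ + √(L² − r² sin²θ); with ω constant, a = ω²·d²x/dθ².
d²x/dθ² = −r cosθ − r²(cos2θ)/√u − r⁴ sin²2θ/(4u^{3/2}),  u = L² − r² sin²θ = 0.0322506 m².
Substituting r = 0.0446 m, L = 0.182 m, θ = 41.5°: d²x/dθ² = -0.034922 m.
a = ω²·d²x/dθ² = (130.6)²·(-0.034922) = -595.63 m/s²;  |a| = 595.63 m/s².

596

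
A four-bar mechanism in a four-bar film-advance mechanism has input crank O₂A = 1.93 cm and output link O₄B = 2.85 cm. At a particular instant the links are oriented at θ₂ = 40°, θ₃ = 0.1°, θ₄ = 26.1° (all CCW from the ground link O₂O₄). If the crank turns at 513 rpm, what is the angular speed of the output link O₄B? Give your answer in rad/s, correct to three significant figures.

53.2

ω₂ = 53.72 rad/s (from 513 rpm).
Differentiating the loop-closure r₂e^{iθ₂}+r₃e^{iθ₃}=r₁+r₄e^{iθ₄} gives r₂ω₂e^{iθ₂}+r₃ω₃e^{iθ₃}=r₄ω₄e^{iθ₄}.
Eliminating the other unknown: ω₄ = r₂ω₂ sin(θ₂−θ₃) / [r₄ sin(θ₄−θ₃)].
Numerator sine = +0.64145; denominator sine = +0.43837.
Result = 0.0193·53.72·(+0.64145) / (0.0285·(+0.43837)) = +53.233 rad/s; magnitude 53.233 rad/s.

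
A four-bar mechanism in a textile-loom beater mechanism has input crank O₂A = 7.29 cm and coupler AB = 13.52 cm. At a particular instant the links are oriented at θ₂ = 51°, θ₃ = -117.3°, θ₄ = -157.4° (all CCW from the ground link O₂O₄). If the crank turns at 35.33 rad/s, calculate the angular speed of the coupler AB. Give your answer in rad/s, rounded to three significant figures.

ω₂ = 35.33 rad/s
Differentiating the loop-closure r₂e^{iθ₂}+r₃e^{iθ₃}=r₁+r₄e^{iθ₄} gives r₂ω₂e^{iθ₂}+r₃ω₃e^{iθ₃}=r₄ω₄e^{iθ₄}.
Eliminating the other unknown: ω₃ = r₂ω₂ sin(θ₄−θ₂) / [r₃ sin(θ₃−θ₄)].
Numerator sine = +0.47562; denominator sine = +0.64412.
Result = 0.0729·35.33·(+0.47562) / (0.1352·(+0.64412)) = +14.067 rad/s; magnitude 14.067 rad/s.

14.1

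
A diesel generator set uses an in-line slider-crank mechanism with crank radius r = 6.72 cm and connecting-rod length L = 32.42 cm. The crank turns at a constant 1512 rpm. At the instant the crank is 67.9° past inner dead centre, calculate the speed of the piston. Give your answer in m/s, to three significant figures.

ω = 2π·1512/60 = 158.3 rad/s
For an in-line slider-crank, x = r cosθ + √(L² − r² sin²θ), so v = −rω sinθ·[1 + r cosθ/√(L² − r² sin²θ)].
With r = 0.0672 m, L = 0.3242 m, θ = 67.9°: √(L² − r² sin²θ) = 0.31817 m.
v = −0.0672·158.3·0.92653·[1 + 0.0672·0.37622/0.31817] = -10.642 m/s.
|v| = 10.642 m/s.

10.6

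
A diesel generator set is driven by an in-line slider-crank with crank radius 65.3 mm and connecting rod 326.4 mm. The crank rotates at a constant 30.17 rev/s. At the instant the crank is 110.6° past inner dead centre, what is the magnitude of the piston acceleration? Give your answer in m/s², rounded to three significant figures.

1180

ω = 2π·30.2 = 189.6 rad/s
x(θ) = r cosθ + √(L² − r² sin²θ); with ω constant, a = ω²·d²x/dθ².
d²x/dθ² = −r cosθ − r²(cos2θ)/√u − r⁴ sin²2θ/(4u^{3/2}),  u = L² − r² sin²θ = 0.102801 m².
Substituting r = 0.0653 m, L = 0.3264 m, θ = 110.6°: d²x/dθ² = +0.032922 m.
a = ω²·d²x/dθ² = (189.6)²·(+0.032922) = +1183 m/s²;  |a| = 1183 m/s².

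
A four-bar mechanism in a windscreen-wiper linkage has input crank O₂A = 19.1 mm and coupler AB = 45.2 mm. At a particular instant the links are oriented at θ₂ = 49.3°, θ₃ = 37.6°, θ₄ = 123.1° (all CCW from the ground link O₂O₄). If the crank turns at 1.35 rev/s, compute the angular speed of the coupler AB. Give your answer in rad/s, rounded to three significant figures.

ω₂ = 8.482 rad/s (from 1.35 rev/s).
Differentiating the loop-closure r₂e^{iθ₂}+r₃e^{iθ₃}=r₁+r₄e^{iθ₄} gives r₂ω₂e^{iθ₂}+r₃ω₃e^{iθ₃}=r₄ω₄e^{iθ₄}.
Eliminating the other unknown: ω₃ = r₂ω₂ sin(θ₄−θ₂) / [r₃ sin(θ₃−θ₄)].
Numerator sine = +0.96029; denominator sine = -0.99692.
Result = 0.0191·8.482·(+0.96029) / (0.0452·(-0.99692)) = -3.4527 rad/s; magnitude 3.4527 rad/s.

3.45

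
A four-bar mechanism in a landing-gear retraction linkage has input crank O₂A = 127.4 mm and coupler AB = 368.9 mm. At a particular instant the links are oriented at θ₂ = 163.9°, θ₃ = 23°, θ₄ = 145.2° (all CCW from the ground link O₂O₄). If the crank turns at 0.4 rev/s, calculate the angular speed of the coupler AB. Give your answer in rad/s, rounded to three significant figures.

ω₂ = 2.513 rad/s (from 0.4 rev/s).
Differentiating the loop-closure r₂e^{iθ₂}+r₃e^{iθ₃}=r₁+r₄e^{iθ₄} gives r₂ω₂e^{iθ₂}+r₃ω₃e^{iθ₃}=r₄ω₄e^{iθ₄}.
Eliminating the other unknown: ω₃ = r₂ω₂ sin(θ₄−θ₂) / [r₃ sin(θ₃−θ₄)].
Numerator sine = -0.32061; denominator sine = -0.84619.
Result = 0.1274·2.513·(-0.32061) / (0.3689·(-0.84619)) = +0.32886 rad/s; magnitude 0.32886 rad/s.

0.329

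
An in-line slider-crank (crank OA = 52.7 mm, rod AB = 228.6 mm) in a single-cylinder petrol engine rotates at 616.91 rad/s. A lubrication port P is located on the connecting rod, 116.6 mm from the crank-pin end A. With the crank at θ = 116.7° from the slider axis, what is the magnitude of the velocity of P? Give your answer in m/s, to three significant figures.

28.4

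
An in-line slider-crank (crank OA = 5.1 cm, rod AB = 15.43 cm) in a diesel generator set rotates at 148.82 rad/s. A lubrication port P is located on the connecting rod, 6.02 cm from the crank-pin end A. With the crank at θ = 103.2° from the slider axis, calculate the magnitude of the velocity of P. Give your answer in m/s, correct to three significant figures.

ω = 148.8 rad/s.  Crank-pin speed |V_A| = rω = 7.5898 m/s, perpendicular to OA.
Rod angle: sinφ = −(r/L) sinθ ⇒ φ = -18.771°; ω_rod = −rω cosθ/√(L²−r²sin²θ) = +11.863 rad/s.
V_P = V_A + ω_rod × AP, with AP = 0.0602 m along the rod.
Components: V_Px = −rω sinθ − a·ω_rod·sinφ = -7.1595 m/s;  V_Py = rω cosθ + a·ω_rod·cosφ = -1.057 m/s.
|V_P| = √(V_Px² + V_Py²) = 7.2371 m/s.

7.24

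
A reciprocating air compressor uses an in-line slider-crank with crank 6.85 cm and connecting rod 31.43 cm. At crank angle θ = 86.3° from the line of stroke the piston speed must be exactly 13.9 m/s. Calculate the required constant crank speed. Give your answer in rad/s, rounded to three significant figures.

200

For an in-line slider-crank, |v_piston| = rω|sinθ|·[1 + r cosθ/√(L² − r² sin²θ)].
With r = 0.0685 m, L = 0.3143 m, θ = 86.3°: the bracketed kinematic factor |dx/dθ| = 0.069342 m.
ω = v/|dx/dθ| = 13.9/0.069342 = 200.46 rad/s.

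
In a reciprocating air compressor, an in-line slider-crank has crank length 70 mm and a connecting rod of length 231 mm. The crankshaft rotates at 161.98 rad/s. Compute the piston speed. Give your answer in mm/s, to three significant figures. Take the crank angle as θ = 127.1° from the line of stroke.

ω = 162 rad/s
For an in-line slider-crank, x = r cosθ + √(L² − r² sin²θ), so v = −rω sinθ·[1 + r cosθ/√(L² − r² sin²θ)].
With r = 0.07 m, L = 0.231 m, θ = 127.1°: √(L² − r² sin²θ) = 0.22415 m.
v = −0.07·162·0.79758·[1 + 0.07·-0.60321/0.22415] = -7.3399 m/s.
|v| = 7.3399 m/s = 7339.9 mm/s.

7340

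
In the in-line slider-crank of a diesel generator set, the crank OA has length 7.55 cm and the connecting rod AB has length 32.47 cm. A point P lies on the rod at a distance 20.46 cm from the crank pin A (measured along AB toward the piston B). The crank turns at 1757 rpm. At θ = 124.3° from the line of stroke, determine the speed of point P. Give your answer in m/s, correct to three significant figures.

ω = 184 rad/s.  Crank-pin speed |V_A| = rω = 13.891 m/s, perpendicular to OA.
Rod angle: sinφ = −(r/L) sinθ ⇒ φ = -11.075°; ω_rod = −rω cosθ/√(L²−r²sin²θ) = +24.566 rad/s.
V_P = V_A + ω_rod × AP, with AP = 0.2046 m along the rod.
Components: V_Px = −rω sinθ − a·ω_rod·sinφ = -10.51 m/s;  V_Py = rω cosθ + a·ω_rod·cosφ = -2.8955 m/s.
|V_P| = √(V_Px² + V_Py²) = 10.902 m/s.

10.9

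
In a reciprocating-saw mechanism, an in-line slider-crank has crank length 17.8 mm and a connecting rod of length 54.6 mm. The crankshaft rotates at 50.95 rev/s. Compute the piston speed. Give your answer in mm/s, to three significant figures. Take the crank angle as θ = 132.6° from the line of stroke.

3240

ω = 2π·51 = 320.1 rad/s
For an in-line slider-crank, x = r cosθ + √(L² − r² sin²θ), so v = −rω sinθ·[1 + r cosθ/√(L² − r² sin²θ)].
With r = 0.0178 m, L = 0.0546 m, θ = 132.6°: √(L² − r² sin²θ) = 0.053005 m.
v = −0.0178·320.1·0.73610·[1 + 0.0178·-0.67688/0.053005] = -3.241 m/s.
|v| = 3.241 m/s = 3241 mm/s.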